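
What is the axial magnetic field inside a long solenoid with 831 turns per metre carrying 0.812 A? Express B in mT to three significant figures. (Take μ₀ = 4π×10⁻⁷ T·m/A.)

Inside a long solenoid, B = μ₀nI with n = 831 turns/m.
B = 4π×10⁻⁷ × 831 × 0.812 = 8.48×10⁻⁴ T.

B ≈ 0.848 mT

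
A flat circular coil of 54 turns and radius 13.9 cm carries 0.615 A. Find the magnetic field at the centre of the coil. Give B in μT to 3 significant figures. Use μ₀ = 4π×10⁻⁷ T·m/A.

B ≈ 150 μT

For an N-turn flat coil, B = Nμ₀I/(2R) with R = 0.139 m.
B = 54 × 2.78×10⁻⁶ T = 1.50×10⁻⁴ T.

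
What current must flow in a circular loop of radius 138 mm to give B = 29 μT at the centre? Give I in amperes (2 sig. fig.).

At the centre of a circular loop B = μ₀I/(2R), so I = 2RB/μ₀.
With R = 0.138 m, I = 2 × 0.138 × 2.90×10⁻⁵ / (4π×10⁻⁷) = 6.37 A.

I ≈ 6.4 A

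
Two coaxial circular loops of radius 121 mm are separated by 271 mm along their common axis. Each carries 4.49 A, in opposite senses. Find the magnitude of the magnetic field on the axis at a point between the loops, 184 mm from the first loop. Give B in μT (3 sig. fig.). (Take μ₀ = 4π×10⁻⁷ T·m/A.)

Each loop contributes B = μ₀IR²/[2(R²+z²)^(3/2)] on the axis, with z measured from that loop.
Loop 1 (z = 0.184 m): B₁ = 3.87×10⁻⁶ T. Loop 2 (z = 0.087 m): B₂ = 1.25×10⁻⁵ T.
The fields oppose: B = |B₁ − B₂| = 8.61×10⁻⁶ T.

B ≈ 8.61 μT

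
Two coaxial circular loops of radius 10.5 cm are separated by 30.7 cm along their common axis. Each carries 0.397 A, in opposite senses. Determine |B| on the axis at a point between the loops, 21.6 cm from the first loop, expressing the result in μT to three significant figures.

Each loop contributes B = μ₀IR²/[2(R²+z²)^(3/2)] on the axis, with z measured from that loop.
Loop 1 (z = 0.216 m): B₁ = 1.99×10⁻⁷ T. Loop 2 (z = 0.091 m): B₂ = 1.03×10⁻⁶ T.
The fields oppose: B = |B₁ − B₂| = 8.27×10⁻⁷ T.

B ≈ 0.827 μT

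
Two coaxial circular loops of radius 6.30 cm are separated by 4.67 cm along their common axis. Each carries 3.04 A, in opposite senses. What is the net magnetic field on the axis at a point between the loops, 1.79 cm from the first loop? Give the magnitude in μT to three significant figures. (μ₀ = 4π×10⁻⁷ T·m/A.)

Each loop contributes B = μ₀IR²/[2(R²+z²)^(3/2)] on the axis, with z measured from that loop.
Loop 1 (z = 0.0179 m): B₁ = 2.70×10⁻⁵ T. Loop 2 (z = 0.0288 m): B₂ = 2.28×10⁻⁵ T.
The fields oppose: B = |B₁ − B₂| = 4.18×10⁻⁶ T.

B ≈ 4.18 μT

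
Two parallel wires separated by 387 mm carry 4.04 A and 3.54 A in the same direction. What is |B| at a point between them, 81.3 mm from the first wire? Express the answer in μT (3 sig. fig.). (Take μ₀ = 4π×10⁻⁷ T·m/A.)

Each long wire gives B = μ₀I/(2πd). Distances are d₁ = 0.0813 m and d₂ = 0.3057 m.
B₁ = 9.94×10⁻⁶ T, B₂ = 2.32×10⁻⁶ T.
Between parallel currents the two contributions point in opposite directions, so they subtract. B = |B₁ − B₂| = |9.94×10⁻⁶ − 2.32×10⁻⁶| = 7.62×10⁻⁶ T.

B ≈ 7.62 μT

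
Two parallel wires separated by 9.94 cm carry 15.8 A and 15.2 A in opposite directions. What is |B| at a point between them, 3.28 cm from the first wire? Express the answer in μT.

Each long wire gives B = μ₀I/(2πd). Distances are d₁ = 0.0328 m and d₂ = 0.0666 m.
B₁ = 9.63×10⁻⁵ T, B₂ = 4.56×10⁻⁵ T.
Between antiparallel currents both contributions point the same way, so they add. B = B₁ + B₂ = 9.63×10⁻⁵ + 4.56×10⁻⁵ = 1.42×10⁻⁴ T.

B ≈ 142 μT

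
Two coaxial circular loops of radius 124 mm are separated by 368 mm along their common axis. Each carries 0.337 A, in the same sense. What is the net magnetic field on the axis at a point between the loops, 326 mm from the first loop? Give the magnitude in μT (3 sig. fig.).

Each loop contributes B = μ₀IR²/[2(R²+z²)^(3/2)] on the axis, with z measured from that loop.
Loop 1 (z = 0.326 m): B₁ = 7.67×10⁻⁸ T. Loop 2 (z = 0.042 m): B₂ = 1.45×10⁻⁶ T.
The fields add: B = B₁ + B₂ = 1.53×10⁻⁶ T.

B ≈ 1.53 μT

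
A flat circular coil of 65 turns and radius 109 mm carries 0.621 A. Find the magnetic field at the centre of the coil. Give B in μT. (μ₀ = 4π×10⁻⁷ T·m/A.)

For an N-turn flat coil, B = Nμ₀I/(2R) with R = 0.109 m.
B = 65 × 3.58×10⁻⁶ T = 2.33×10⁻⁴ T.

B ≈ 233 μT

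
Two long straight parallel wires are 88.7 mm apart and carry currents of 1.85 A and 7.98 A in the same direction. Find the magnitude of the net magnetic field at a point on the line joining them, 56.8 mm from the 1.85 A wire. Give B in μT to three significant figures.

Each long wire gives B = μ₀I/(2πd). Distances are d₁ = 0.0568 m and d₂ = 0.0319 m.
B₁ = 6.51×10⁻⁶ T, B₂ = 5.00×10⁻⁵ T.
Between parallel currents the two contributions point in opposite directions, so they subtract. B = |B₁ − B₂| = |6.51×10⁻⁶ − 5.00×10⁻⁵| = 4.35×10⁻⁵ T.

B ≈ 43.5 μT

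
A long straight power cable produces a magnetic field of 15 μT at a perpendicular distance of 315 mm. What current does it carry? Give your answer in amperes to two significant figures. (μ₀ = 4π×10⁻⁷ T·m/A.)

I ≈ 24 A

For a long straight wire B = μ₀I/(2πd), so I = 2πdB/μ₀.
I = 2π × 0.315 × 1.50×10⁻⁵ / (4π×10⁻⁷) = 23.6 A.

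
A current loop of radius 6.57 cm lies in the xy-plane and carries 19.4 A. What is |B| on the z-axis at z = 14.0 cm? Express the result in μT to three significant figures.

On the axis of a circular loop, B = μ₀IR² / [2(R²+z²)^(3/2)].
R² + z² = (0.0657)² + (0.14)² = 0.02392 m², and (R²+z²)^(3/2) = 3.70×10⁻³ m³.
B = (4π×10⁻⁷ × 19.4 × 0.004316) / (2 × 3.70×10⁻³) = 1.42×10⁻⁵ T.

B ≈ 14.2 μT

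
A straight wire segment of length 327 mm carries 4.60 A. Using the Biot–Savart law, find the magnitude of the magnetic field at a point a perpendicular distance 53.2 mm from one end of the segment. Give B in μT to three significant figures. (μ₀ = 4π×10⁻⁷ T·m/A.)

B ≈ 8.53 μT

For a finite straight segment, B = (μ₀I/4πd)(sinθ₁ + sinθ₂), where θ₁, θ₂ are the angles from the perpendicular to each end.
The perpendicular foot is at one end, so the two end-offsets along the wire are 0 and L = 0.327 m.
sinθ₁ = 0/√(0²+0.0532²) = 0.0000; sinθ₂ = 0.327/√(0.327²+0.0532²) = 0.9870.
B = (4π×10⁻⁷ × 4.60) / (4π × 0.0532) × (0.0000 + 0.9870) = 8.53×10⁻⁶ T.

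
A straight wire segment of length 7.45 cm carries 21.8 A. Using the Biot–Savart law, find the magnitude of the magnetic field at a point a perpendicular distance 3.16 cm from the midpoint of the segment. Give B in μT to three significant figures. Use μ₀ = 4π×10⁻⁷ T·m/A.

B ≈ 105 μT

For a finite straight segment, B = (μ₀I/4πd)(sinθ₁ + sinθ₂), where θ₁, θ₂ are the angles from the perpendicular to each end.
The perpendicular from the point meets the wire at its midpoint, so each end is L/2 = 0.03725 m away along the wire.
sinθ₁ = 0.03725/√(0.03725²+0.0316²) = 0.7626; sinθ₂ = 0.03725/√(0.03725²+0.0316²) = 0.7626.
B = (4π×10⁻⁷ × 21.8) / (4π × 0.0316) × (0.7626 + 0.7626) = 1.05×10⁻⁴ T.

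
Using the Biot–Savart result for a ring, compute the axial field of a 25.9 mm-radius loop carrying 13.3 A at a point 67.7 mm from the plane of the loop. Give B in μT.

B ≈ 14.7 μT

On the axis of a circular loop, B = μ₀IR² / [2(R²+z²)^(3/2)].
R² + z² = (0.0259)² + (0.0677)² = 0.005254 m², and (R²+z²)^(3/2) = 3.81×10⁻⁴ m³.
B = (4π×10⁻⁷ × 13.3 × 0.0006708) / (2 × 3.81×10⁻⁴) = 1.47×10⁻⁵ T.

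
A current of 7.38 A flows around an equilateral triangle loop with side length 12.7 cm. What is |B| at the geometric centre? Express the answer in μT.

Each side is a finite straight segment at perpendicular distance d = a/(2 tan(π/3)) = 0.03666 m from the centre, with end-angles ±π/3.
One side contributes B₁ = (μ₀I/4πd)·2 sin(π/3) = 3.49×10⁻⁵ T.
All 3 sides add in the same direction: B = 3 × 3.49×10⁻⁵ = 1.05×10⁻⁴ T.

B ≈ 105 μT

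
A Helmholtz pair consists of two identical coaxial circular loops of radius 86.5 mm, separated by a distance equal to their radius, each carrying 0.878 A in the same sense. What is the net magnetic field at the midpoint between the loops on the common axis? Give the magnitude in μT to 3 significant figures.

B ≈ 9.13 μT

Each loop contributes B = μ₀IR²/[2(R²+z²)^(3/2)] on the axis, with z measured from that loop.
Loop 1 (z = 0.04325 m): B₁ = 4.56×10⁻⁶ T. Loop 2 (z = 0.04325 m): B₂ = 4.56×10⁻⁶ T.
The fields add: B = B₁ + B₂ = 9.13×10⁻⁶ T.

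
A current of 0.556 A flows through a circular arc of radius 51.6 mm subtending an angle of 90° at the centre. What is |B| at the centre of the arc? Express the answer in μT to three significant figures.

The Biot–Savart field of a circular arc at its centre is B = μ₀Iφ/(4πR), with φ = 1.571 rad.
B = (4π×10⁻⁷ × 0.556 × 1.571) / (4π × 0.0516) = 1.69×10⁻⁶ T.

B ≈ 1.69 μT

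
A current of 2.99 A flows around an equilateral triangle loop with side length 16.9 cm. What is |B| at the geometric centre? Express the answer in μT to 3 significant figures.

Each side is a finite straight segment at perpendicular distance d = a/(2 tan(π/3)) = 0.04879 m from the centre, with end-angles ±π/3.
One side contributes B₁ = (μ₀I/4πd)·2 sin(π/3) = 1.06×10⁻⁵ T.
All 3 sides add in the same direction: B = 3 × 1.06×10⁻⁵ = 3.18×10⁻⁵ T.

B ≈ 31.8 μT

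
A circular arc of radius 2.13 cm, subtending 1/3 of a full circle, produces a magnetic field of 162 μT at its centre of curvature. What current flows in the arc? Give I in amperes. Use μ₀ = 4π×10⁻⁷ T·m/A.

For a circular arc, B = μ₀Iφ/(4πR) with φ in radians; here φ = 2.094 rad.
So I = 4πRB/(μ₀φ) = 4π × 0.0213 × 1.62×10⁻⁴ / (4π×10⁻⁷ × 2.094) = 16.5 A.

I ≈ 16.5 A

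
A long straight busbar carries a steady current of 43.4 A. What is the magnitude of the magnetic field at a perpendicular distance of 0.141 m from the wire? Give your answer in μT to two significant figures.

B ≈ 62 μT

For an infinitely long straight wire, B = μ₀I/(2πd).
B = (4π×10⁻⁷ × 43.4) / (2π × 0.141) = 6.16×10⁻⁵ T.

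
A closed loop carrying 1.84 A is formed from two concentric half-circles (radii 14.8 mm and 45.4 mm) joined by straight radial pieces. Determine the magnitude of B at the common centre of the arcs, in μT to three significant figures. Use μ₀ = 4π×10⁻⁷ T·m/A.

The radial connectors point toward the centre, so dl × r̂ = 0 and they contribute nothing.
Each semicircle gives μ₀I/(4R): inner arc 3.91×10⁻⁵ T, outer arc 1.27×10⁻⁵ T.
The two arcs carry current in opposite angular senses, so their fields oppose: B = |3.91×10⁻⁵ − 1.27×10⁻⁵| = 2.63×10⁻⁵ T.

B ≈ 26.3 μT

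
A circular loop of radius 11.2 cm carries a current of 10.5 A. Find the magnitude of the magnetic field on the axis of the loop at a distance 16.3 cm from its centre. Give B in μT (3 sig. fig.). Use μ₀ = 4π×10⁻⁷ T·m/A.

B ≈ 10.7 μT

On the axis of a circular loop, B = μ₀IR² / [2(R²+z²)^(3/2)].
R² + z² = (0.112)² + (0.163)² = 0.03911 m², and (R²+z²)^(3/2) = 7.74×10⁻³ m³.
B = (4π×10⁻⁷ × 10.5 × 0.01254) / (2 × 7.74×10⁻³) = 1.07×10⁻⁵ T.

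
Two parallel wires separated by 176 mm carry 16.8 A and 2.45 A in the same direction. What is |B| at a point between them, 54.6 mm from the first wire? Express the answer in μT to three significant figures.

B ≈ 57.5 μT

Each long wire gives B = μ₀I/(2πd). Distances are d₁ = 0.0546 m and d₂ = 0.1214 m.
B₁ = 6.15×10⁻⁵ T, B₂ = 4.04×10⁻⁶ T.
Between parallel currents the two contributions point in opposite directions, so they subtract. B = |B₁ − B₂| = |6.15×10⁻⁵ − 4.04×10⁻⁶| = 5.75×10⁻⁵ T.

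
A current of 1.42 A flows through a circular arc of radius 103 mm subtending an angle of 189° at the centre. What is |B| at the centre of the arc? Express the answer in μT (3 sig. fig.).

B ≈ 4.55 μT

The Biot–Savart field of a circular arc at its centre is B = μ₀Iφ/(4πR), with φ = 3.299 rad.
B = (4π×10⁻⁷ × 1.42 × 3.299) / (4π × 0.103) = 4.55×10⁻⁶ T.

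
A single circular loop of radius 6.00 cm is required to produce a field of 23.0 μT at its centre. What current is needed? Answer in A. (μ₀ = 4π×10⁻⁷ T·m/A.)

I ≈ 2.20 A

At the centre of a circular loop B = μ₀I/(2R), so I = 2RB/μ₀.
With R = 0.06 m, I = 2 × 0.06 × 2.30×10⁻⁵ / (4π×10⁻⁷) = 2.20 A.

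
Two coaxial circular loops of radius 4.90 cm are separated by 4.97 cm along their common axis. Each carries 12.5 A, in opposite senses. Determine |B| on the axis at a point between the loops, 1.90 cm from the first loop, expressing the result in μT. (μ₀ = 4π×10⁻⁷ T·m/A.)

Each loop contributes B = μ₀IR²/[2(R²+z²)^(3/2)] on the axis, with z measured from that loop.
Loop 1 (z = 0.019 m): B₁ = 1.30×10⁻⁴ T. Loop 2 (z = 0.0307 m): B₂ = 9.75×10⁻⁵ T.
The fields oppose: B = |B₁ − B₂| = 3.24×10⁻⁵ T.

B ≈ 32.4 μT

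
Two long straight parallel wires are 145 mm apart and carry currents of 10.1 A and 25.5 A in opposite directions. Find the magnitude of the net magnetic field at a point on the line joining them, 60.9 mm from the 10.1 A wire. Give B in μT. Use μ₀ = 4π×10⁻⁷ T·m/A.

Each long wire gives B = μ₀I/(2πd). Distances are d₁ = 0.0609 m and d₂ = 0.0841 m.
B₁ = 3.32×10⁻⁵ T, B₂ = 6.06×10⁻⁵ T.
Between antiparallel currents both contributions point the same way, so they add. B = B₁ + B₂ = 3.32×10⁻⁵ + 6.06×10⁻⁵ = 9.38×10⁻⁵ T.

B ≈ 93.8 μT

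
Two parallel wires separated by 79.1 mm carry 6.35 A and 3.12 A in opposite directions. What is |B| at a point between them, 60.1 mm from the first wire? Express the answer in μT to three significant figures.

B ≈ 54.0 μT

Each long wire gives B = μ₀I/(2πd). Distances are d₁ = 0.0601 m and d₂ = 0.019 m.
B₁ = 2.11×10⁻⁵ T, B₂ = 3.28×10⁻⁵ T.
Between antiparallel currents both contributions point the same way, so they add. B = B₁ + B₂ = 2.11×10⁻⁵ + 3.28×10⁻⁵ = 5.40×10⁻⁵ T.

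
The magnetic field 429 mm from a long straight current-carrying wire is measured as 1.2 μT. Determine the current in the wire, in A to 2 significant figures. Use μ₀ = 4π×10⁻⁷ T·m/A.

For a long straight wire B = μ₀I/(2πd), so I = 2πdB/μ₀.
I = 2π × 0.429 × 1.20×10⁻⁶ / (4π×10⁻⁷) = 2.57 A.

I ≈ 2.6 A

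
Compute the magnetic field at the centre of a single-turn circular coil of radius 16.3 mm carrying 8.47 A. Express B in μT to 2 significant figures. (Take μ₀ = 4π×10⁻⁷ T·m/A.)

At the centre of a circular loop the Biot–Savart law gives B = μ₀I/(2R).
B = (4π×10⁻⁷ × 8.47) / (2 × 0.0163) = 3.26×10⁻⁴ T.

B ≈ 330 μT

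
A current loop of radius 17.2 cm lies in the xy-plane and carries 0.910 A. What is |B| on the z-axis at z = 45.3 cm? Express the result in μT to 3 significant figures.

B ≈ 0.149 μT

On the axis of a circular loop, B = μ₀IR² / [2(R²+z²)^(3/2)].
R² + z² = (0.172)² + (0.453)² = 0.2348 m², and (R²+z²)^(3/2) = 0.114 m³.
B = (4π×10⁻⁷ × 0.910 × 0.02958) / (2 × 0.114) = 1.49×10⁻⁷ T.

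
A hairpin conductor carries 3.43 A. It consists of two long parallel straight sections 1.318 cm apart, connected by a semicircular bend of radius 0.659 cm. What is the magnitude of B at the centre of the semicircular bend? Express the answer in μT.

B ≈ 268 μT

The semicircular arc contributes B_arc = μ₀I·π/(4πR) = μ₀I/(4R) = 1.64×10⁻⁴ T.
Each semi-infinite lead is at perpendicular distance R = 0.00659 m from the centre, with the perpendicular foot at its near end, so it contributes μ₀I/(4πR); both point the same way, together 1.04×10⁻⁴ T.
Arc and leads all point the same direction: B = 1.64×10⁻⁴ + 1.04×10⁻⁴ = 2.68×10⁻⁴ T.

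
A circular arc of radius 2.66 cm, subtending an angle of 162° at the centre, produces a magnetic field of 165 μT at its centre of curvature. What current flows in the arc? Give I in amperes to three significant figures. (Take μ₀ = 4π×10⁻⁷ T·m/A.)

For a circular arc, B = μ₀Iφ/(4πR) with φ in radians; here φ = 2.827 rad.
So I = 4πRB/(μ₀φ) = 4π × 0.0266 × 1.65×10⁻⁴ / (4π×10⁻⁷ × 2.827) = 15.5 A.

I ≈ 15.5 A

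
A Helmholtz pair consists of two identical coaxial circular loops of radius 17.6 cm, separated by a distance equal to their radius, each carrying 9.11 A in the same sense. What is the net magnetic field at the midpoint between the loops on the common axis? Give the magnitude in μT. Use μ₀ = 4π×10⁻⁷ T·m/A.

Each loop contributes B = μ₀IR²/[2(R²+z²)^(3/2)] on the axis, with z measured from that loop.
Loop 1 (z = 0.088 m): B₁ = 2.33×10⁻⁵ T. Loop 2 (z = 0.088 m): B₂ = 2.33×10⁻⁵ T.
The fields add: B = B₁ + B₂ = 4.65×10⁻⁵ T.

B ≈ 46.5 μT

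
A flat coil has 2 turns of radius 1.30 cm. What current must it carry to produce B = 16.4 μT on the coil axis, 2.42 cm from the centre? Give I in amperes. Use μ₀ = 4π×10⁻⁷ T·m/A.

For an N-turn coil, B = Nμ₀IR²/[2(R²+z²)^(3/2)] with R = 0.013 m, z = 0.0242 m, so I = 2B(R²+z²)^(3/2)/(Nμ₀R²) = 2 × 1.64×10⁻⁵ × 2.07×10⁻⁵ / (2 × 4π×10⁻⁷ × 0.000169) = 1.60 A.

I ≈ 1.60 A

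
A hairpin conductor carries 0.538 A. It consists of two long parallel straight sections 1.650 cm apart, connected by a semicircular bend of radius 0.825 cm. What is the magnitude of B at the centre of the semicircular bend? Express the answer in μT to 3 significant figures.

The semicircular arc contributes B_arc = μ₀I·π/(4πR) = μ₀I/(4R) = 2.05×10⁻⁵ T.
Each semi-infinite lead is at perpendicular distance R = 0.00825 m from the centre, with the perpendicular foot at its near end, so it contributes μ₀I/(4πR); both point the same way, together 1.30×10⁻⁵ T.
Arc and leads all point the same direction: B = 2.05×10⁻⁵ + 1.30×10⁻⁵ = 3.35×10⁻⁵ T.

B ≈ 33.5 μT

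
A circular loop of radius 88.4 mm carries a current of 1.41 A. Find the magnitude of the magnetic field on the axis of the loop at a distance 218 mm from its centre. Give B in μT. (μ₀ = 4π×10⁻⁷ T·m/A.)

On the axis of a circular loop, B = μ₀IR² / [2(R²+z²)^(3/2)].
R² + z² = (0.0884)² + (0.218)² = 0.05534 m², and (R²+z²)^(3/2) = 1.30×10⁻² m³.
B = (4π×10⁻⁷ × 1.41 × 0.007815) / (2 × 1.30×10⁻²) = 5.32×10⁻⁷ T.

B ≈ 0.532 μT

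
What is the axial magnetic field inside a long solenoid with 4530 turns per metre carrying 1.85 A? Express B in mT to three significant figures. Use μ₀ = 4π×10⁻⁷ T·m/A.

Inside a long solenoid, B = μ₀nI with n = 4530 turns/m.
B = 4π×10⁻⁷ × 4530 × 1.85 = 1.05×10⁻² T.

B ≈ 10.5 mT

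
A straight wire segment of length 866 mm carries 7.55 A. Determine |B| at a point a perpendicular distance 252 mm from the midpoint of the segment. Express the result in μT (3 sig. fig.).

B ≈ 5.18 μT

For a finite straight segment, B = (μ₀I/4πd)(sinθ₁ + sinθ₂), where θ₁, θ₂ are the angles from the perpendicular to each end.
The perpendicular from the point meets the wire at its midpoint, so each end is L/2 = 0.433 m away along the wire.
sinθ₁ = 0.433/√(0.433²+0.252²) = 0.8643; sinθ₂ = 0.433/√(0.433²+0.252²) = 0.8643.
B = (4π×10⁻⁷ × 7.55) / (4π × 0.252) × (0.8643 + 0.8643) = 5.18×10⁻⁶ T.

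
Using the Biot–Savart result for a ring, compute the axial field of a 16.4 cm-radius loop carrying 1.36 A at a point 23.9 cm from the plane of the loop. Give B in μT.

B ≈ 0.944 μT

On the axis of a circular loop, B = μ₀IR² / [2(R²+z²)^(3/2)].
R² + z² = (0.164)² + (0.239)² = 0.08402 m², and (R²+z²)^(3/2) = 2.44×10⁻² m³.
B = (4π×10⁻⁷ × 1.36 × 0.0269) / (2 × 2.44×10⁻²) = 9.44×10⁻⁷ T.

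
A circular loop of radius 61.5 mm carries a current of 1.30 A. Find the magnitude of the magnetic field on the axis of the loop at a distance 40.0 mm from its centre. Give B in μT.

On the axis of a circular loop, B = μ₀IR² / [2(R²+z²)^(3/2)].
R² + z² = (0.0615)² + (0.04)² = 0.005382 m², and (R²+z²)^(3/2) = 3.95×10⁻⁴ m³.
B = (4π×10⁻⁷ × 1.30 × 0.003782) / (2 × 3.95×10⁻⁴) = 7.82×10⁻⁶ T.

B ≈ 7.82 μT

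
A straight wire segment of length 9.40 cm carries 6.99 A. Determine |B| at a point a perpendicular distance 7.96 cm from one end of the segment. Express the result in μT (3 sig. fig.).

B ≈ 6.70 μT

For a finite straight segment, B = (μ₀I/4πd)(sinθ₁ + sinθ₂), where θ₁, θ₂ are the angles from the perpendicular to each end.
The perpendicular foot is at one end, so the two end-offsets along the wire are 0 and L = 0.094 m.
sinθ₁ = 0/√(0²+0.0796²) = 0.0000; sinθ₂ = 0.094/√(0.094²+0.0796²) = 0.7631.
B = (4π×10⁻⁷ × 6.99) / (4π × 0.0796) × (0.0000 + 0.7631) = 6.70×10⁻⁶ T.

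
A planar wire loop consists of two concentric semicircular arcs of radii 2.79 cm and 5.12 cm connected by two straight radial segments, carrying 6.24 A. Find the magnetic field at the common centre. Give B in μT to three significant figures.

The radial connectors point toward the centre, so dl × r̂ = 0 and they contribute nothing.
Each semicircle gives μ₀I/(4R): inner arc 7.03×10⁻⁵ T, outer arc 3.83×10⁻⁵ T.
The two arcs carry current in opposite angular senses, so their fields oppose: B = |7.03×10⁻⁵ − 3.83×10⁻⁵| = 3.20×10⁻⁵ T.

B ≈ 32.0 μT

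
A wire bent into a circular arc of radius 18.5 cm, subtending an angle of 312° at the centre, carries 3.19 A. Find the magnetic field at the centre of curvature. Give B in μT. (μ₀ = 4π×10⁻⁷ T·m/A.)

The Biot–Savart field of a circular arc at its centre is B = μ₀Iφ/(4πR), with φ = 5.445 rad.
B = (4π×10⁻⁷ × 3.19 × 5.445) / (4π × 0.185) = 9.39×10⁻⁶ T.

B ≈ 9.39 μT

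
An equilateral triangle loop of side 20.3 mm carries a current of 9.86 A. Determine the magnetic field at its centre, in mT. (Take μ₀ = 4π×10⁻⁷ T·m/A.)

B ≈ 0.874 mT

Each side is a finite straight segment at perpendicular distance d = a/(2 tan(π/3)) = 0.00586 m from the centre, with end-angles ±π/3.
One side contributes B₁ = (μ₀I/4πd)·2 sin(π/3) = 2.91×10⁻⁴ T.
All 3 sides add in the same direction: B = 3 × 2.91×10⁻⁴ = 8.74×10⁻⁴ T.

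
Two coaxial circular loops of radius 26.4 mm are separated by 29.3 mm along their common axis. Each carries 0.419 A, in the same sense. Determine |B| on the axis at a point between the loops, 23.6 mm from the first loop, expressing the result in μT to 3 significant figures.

Each loop contributes B = μ₀IR²/[2(R²+z²)^(3/2)] on the axis, with z measured from that loop.
Loop 1 (z = 0.0236 m): B₁ = 4.13×10⁻⁶ T. Loop 2 (z = 0.0057 m): B₂ = 9.31×10⁻⁶ T.
The fields add: B = B₁ + B₂ = 1.34×10⁻⁵ T.

B ≈ 13.4 μT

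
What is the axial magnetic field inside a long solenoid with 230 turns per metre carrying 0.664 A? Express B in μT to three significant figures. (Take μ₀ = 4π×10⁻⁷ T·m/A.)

B ≈ 192 μT

Inside a long solenoid, B = μ₀nI with n = 230 turns/m.
B = 4π×10⁻⁷ × 230 × 0.664 = 1.92×10⁻⁴ T.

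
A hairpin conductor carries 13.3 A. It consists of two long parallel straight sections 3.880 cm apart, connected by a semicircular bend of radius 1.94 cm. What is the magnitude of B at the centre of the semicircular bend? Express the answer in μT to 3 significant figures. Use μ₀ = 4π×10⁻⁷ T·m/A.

The semicircular arc contributes B_arc = μ₀I·π/(4πR) = μ₀I/(4R) = 2.15×10⁻⁴ T.
Each semi-infinite lead is at perpendicular distance R = 0.0194 m from the centre, with the perpendicular foot at its near end, so it contributes μ₀I/(4πR); both point the same way, together 1.37×10⁻⁴ T.
Arc and leads all point the same direction: B = 2.15×10⁻⁴ + 1.37×10⁻⁴ = 3.52×10⁻⁴ T.

B ≈ 352 μT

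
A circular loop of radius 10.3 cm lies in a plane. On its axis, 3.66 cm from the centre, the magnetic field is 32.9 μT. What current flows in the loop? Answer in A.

On the axis of a loop, B = μ₀IR²/[2(R²+z²)^(3/2)], so I = 2B(R²+z²)^(3/2)/(μ₀R²).
R² + z² = 0.01061 + 0.00134 = 0.01195 m²; raised to 3/2 gives 1.31×10⁻³ m³.
I = 2 × 3.29×10⁻⁵ × 1.31×10⁻³ / (1.26×10⁻⁶ × 0.01061) = 6.45 A.

I ≈ 6.45 A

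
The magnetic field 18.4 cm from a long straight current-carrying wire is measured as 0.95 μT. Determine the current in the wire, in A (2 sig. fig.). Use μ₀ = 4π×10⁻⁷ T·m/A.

For a long straight wire B = μ₀I/(2πd), so I = 2πdB/μ₀.
I = 2π × 0.184 × 9.50×10⁻⁷ / (4π×10⁻⁷) = 0.874 A.

I ≈ 0.87 A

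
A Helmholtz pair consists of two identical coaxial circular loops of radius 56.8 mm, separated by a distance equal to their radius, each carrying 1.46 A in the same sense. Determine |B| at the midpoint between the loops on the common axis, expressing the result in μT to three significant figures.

B ≈ 23.1 μT

Each loop contributes B = μ₀IR²/[2(R²+z²)^(3/2)] on the axis, with z measured from that loop.
Loop 1 (z = 0.0284 m): B₁ = 1.16×10⁻⁵ T. Loop 2 (z = 0.0284 m): B₂ = 1.16×10⁻⁵ T.
The fields add: B = B₁ + B₂ = 2.31×10⁻⁵ T.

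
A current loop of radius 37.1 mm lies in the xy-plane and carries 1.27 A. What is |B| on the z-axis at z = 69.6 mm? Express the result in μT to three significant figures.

On the axis of a circular loop, B = μ₀IR² / [2(R²+z²)^(3/2)].
R² + z² = (0.0371)² + (0.0696)² = 0.006221 m², and (R²+z²)^(3/2) = 4.91×10⁻⁴ m³.
B = (4π×10⁻⁷ × 1.27 × 0.001376) / (2 × 4.91×10⁻⁴) = 2.24×10⁻⁶ T.

B ≈ 2.24 μT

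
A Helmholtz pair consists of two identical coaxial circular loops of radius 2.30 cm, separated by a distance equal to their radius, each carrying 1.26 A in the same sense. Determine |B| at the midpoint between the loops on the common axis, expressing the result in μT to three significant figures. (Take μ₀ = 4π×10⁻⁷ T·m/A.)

Each loop contributes B = μ₀IR²/[2(R²+z²)^(3/2)] on the axis, with z measured from that loop.
Loop 1 (z = 0.0115 m): B₁ = 2.46×10⁻⁵ T. Loop 2 (z = 0.0115 m): B₂ = 2.46×10⁻⁵ T.
The fields add: B = B₁ + B₂ = 4.93×10⁻⁵ T.

B ≈ 49.3 μT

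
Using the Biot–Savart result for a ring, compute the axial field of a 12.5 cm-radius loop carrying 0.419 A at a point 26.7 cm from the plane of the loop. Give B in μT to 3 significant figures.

B ≈ 0.161 μT

On the axis of a circular loop, B = μ₀IR² / [2(R²+z²)^(3/2)].
R² + z² = (0.125)² + (0.267)² = 0.08691 m², and (R²+z²)^(3/2) = 2.56×10⁻² m³.
B = (4π×10⁻⁷ × 0.419 × 0.01562) / (2 × 2.56×10⁻²) = 1.61×10⁻⁷ T.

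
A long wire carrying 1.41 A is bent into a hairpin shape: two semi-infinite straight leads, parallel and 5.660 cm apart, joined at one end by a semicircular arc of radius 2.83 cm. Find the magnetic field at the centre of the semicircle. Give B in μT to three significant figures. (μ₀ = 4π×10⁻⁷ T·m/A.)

B ≈ 25.6 μT

The semicircular arc contributes B_arc = μ₀I·π/(4πR) = μ₀I/(4R) = 1.57×10⁻⁵ T.
Each semi-infinite lead is at perpendicular distance R = 0.0283 m from the centre, with the perpendicular foot at its near end, so it contributes μ₀I/(4πR); both point the same way, together 9.96×10⁻⁶ T.
Arc and leads all point the same direction: B = 1.57×10⁻⁵ + 9.96×10⁻⁶ = 2.56×10⁻⁵ T.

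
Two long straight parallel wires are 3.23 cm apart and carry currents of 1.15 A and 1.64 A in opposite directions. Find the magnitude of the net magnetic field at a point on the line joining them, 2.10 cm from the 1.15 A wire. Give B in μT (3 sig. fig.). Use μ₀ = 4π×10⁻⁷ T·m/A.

Each long wire gives B = μ₀I/(2πd). Distances are d₁ = 0.021 m and d₂ = 0.0113 m.
B₁ = 1.10×10⁻⁵ T, B₂ = 2.90×10⁻⁵ T.
Between antiparallel currents both contributions point the same way, so they add. B = B₁ + B₂ = 1.10×10⁻⁵ + 2.90×10⁻⁵ = 4.00×10⁻⁵ T.

B ≈ 40.0 μT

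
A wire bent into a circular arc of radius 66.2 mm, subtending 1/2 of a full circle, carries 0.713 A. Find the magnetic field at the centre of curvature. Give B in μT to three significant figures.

B ≈ 3.38 μT

The Biot–Savart field of a circular arc at its centre is B = μ₀Iφ/(4πR), with φ = 3.142 rad.
B = (4π×10⁻⁷ × 0.713 × 3.142) / (4π × 0.0662) = 3.38×10⁻⁶ T.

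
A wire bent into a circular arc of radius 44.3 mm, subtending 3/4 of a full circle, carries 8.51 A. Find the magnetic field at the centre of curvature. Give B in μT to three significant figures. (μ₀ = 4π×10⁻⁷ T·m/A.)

The Biot–Savart field of a circular arc at its centre is B = μ₀Iφ/(4πR), with φ = 4.712 rad.
B = (4π×10⁻⁷ × 8.51 × 4.712) / (4π × 0.0443) = 9.05×10⁻⁵ T.

B ≈ 90.5 μT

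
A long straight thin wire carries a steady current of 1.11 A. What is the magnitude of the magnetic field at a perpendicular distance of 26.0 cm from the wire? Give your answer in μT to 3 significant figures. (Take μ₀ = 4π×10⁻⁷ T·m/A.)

B ≈ 0.854 μT

For an infinitely long straight wire, B = μ₀I/(2πd).
B = (4π×10⁻⁷ × 1.11) / (2π × 0.26) = 8.54×10⁻⁷ T.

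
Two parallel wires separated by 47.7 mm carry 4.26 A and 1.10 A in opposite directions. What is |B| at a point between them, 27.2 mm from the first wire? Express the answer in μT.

Each long wire gives B = μ₀I/(2πd). Distances are d₁ = 0.0272 m and d₂ = 0.0205 m.
B₁ = 3.13×10⁻⁵ T, B₂ = 1.07×10⁻⁵ T.
Between antiparallel currents both contributions point the same way, so they add. B = B₁ + B₂ = 3.13×10⁻⁵ + 1.07×10⁻⁵ = 4.21×10⁻⁵ T.

B ≈ 42.1 μT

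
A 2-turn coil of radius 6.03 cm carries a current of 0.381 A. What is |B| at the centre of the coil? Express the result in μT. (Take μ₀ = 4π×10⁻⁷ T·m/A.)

For an N-turn flat coil, B = Nμ₀I/(2R) with R = 0.0603 m.
B = 2 × 3.97×10⁻⁶ T = 7.94×10⁻⁶ T.

B ≈ 7.94 μT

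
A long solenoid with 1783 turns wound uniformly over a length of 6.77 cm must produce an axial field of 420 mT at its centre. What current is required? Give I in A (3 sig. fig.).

Inside a long solenoid B = μ₀nI with n = 2.634×10⁴ m⁻¹, so I = B/(μ₀n).
I = 0.420 / (4π×10⁻⁷ × 2.634×10⁴) = 12.7 A.

I ≈ 12.7 A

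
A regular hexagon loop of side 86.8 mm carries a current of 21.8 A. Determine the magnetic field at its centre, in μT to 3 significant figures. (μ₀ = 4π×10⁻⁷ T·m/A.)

Each side is a finite straight segment at perpendicular distance d = a/(2 tan(π/6)) = 0.07517 m from the centre, with end-angles ±π/6.
One side contributes B₁ = (μ₀I/4πd)·2 sin(π/6) = 2.90×10⁻⁵ T.
All 6 sides add in the same direction: B = 6 × 2.90×10⁻⁵ = 1.74×10⁻⁴ T.

B ≈ 174 μT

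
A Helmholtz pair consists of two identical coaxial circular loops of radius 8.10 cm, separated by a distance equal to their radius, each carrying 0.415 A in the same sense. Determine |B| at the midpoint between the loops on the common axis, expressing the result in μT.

Each loop contributes B = μ₀IR²/[2(R²+z²)^(3/2)] on the axis, with z measured from that loop.
Loop 1 (z = 0.0405 m): B₁ = 2.30×10⁻⁶ T. Loop 2 (z = 0.0405 m): B₂ = 2.30×10⁻⁶ T.
The fields add: B = B₁ + B₂ = 4.61×10⁻⁶ T.

B ≈ 4.61 μT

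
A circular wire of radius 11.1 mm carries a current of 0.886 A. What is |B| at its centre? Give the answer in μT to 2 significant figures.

B ≈ 50 μT

At the centre of a circular loop the Biot–Savart law gives B = μ₀I/(2R).
B = (4π×10⁻⁷ × 0.886) / (2 × 0.0111) = 5.02×10⁻⁵ T.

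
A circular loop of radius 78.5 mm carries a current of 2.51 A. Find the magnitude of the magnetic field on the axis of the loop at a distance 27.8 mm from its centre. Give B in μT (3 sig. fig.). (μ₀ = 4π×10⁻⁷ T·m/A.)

B ≈ 16.8 μT

On the axis of a circular loop, B = μ₀IR² / [2(R²+z²)^(3/2)].
R² + z² = (0.0785)² + (0.0278)² = 0.006935 m², and (R²+z²)^(3/2) = 5.78×10⁻⁴ m³.
B = (4π×10⁻⁷ × 2.51 × 0.006162) / (2 × 5.78×10⁻⁴) = 1.68×10⁻⁵ T.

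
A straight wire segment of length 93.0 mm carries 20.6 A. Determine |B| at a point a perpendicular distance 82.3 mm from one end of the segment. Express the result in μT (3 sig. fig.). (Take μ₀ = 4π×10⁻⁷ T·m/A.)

B ≈ 18.7 μT

For a finite straight segment, B = (μ₀I/4πd)(sinθ₁ + sinθ₂), where θ₁, θ₂ are the angles from the perpendicular to each end.
The perpendicular foot is at one end, so the two end-offsets along the wire are 0 and L = 0.093 m.
sinθ₁ = 0/√(0²+0.0823²) = 0.0000; sinθ₂ = 0.093/√(0.093²+0.0823²) = 0.7489.
B = (4π×10⁻⁷ × 20.6) / (4π × 0.0823) × (0.0000 + 0.7489) = 1.87×10⁻⁵ T.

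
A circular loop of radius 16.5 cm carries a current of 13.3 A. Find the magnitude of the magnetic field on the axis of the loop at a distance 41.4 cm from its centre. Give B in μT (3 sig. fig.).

On the axis of a circular loop, B = μ₀IR² / [2(R²+z²)^(3/2)].
R² + z² = (0.165)² + (0.414)² = 0.1986 m², and (R²+z²)^(3/2) = 8.85×10⁻² m³.
B = (4π×10⁻⁷ × 13.3 × 0.02723) / (2 × 8.85×10⁻²) = 2.57×10⁻⁶ T.

B ≈ 2.57 μT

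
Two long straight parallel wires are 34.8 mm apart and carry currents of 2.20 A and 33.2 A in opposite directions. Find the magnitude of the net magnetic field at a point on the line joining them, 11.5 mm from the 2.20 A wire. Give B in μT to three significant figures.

B ≈ 323 μT

Each long wire gives B = μ₀I/(2πd). Distances are d₁ = 0.0115 m and d₂ = 0.0233 m.
B₁ = 3.83×10⁻⁵ T, B₂ = 2.85×10⁻⁴ T.
Between antiparallel currents both contributions point the same way, so they add. B = B₁ + B₂ = 3.83×10⁻⁵ + 2.85×10⁻⁴ = 3.23×10⁻⁴ T.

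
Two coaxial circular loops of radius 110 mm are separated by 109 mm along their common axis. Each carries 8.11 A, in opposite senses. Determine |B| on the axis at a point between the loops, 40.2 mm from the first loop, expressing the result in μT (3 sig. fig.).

Each loop contributes B = μ₀IR²/[2(R²+z²)^(3/2)] on the axis, with z measured from that loop.
Loop 1 (z = 0.0402 m): B₁ = 3.84×10⁻⁵ T. Loop 2 (z = 0.0688 m): B₂ = 2.82×10⁻⁵ T.
The fields oppose: B = |B₁ − B₂| = 1.02×10⁻⁵ T.

B ≈ 10.2 μT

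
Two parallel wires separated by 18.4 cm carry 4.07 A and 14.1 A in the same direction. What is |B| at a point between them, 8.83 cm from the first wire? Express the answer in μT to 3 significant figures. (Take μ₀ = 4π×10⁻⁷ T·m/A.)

Each long wire gives B = μ₀I/(2πd). Distances are d₁ = 0.0883 m and d₂ = 0.0957 m.
B₁ = 9.22×10⁻⁶ T, B₂ = 2.95×10⁻⁵ T.
Between parallel currents the two contributions point in opposite directions, so they subtract. B = |B₁ − B₂| = |9.22×10⁻⁶ − 2.95×10⁻⁵| = 2.02×10⁻⁵ T.

B ≈ 20.2 μT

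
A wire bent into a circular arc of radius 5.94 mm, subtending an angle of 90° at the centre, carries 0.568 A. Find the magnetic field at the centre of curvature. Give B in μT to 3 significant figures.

The Biot–Savart field of a circular arc at its centre is B = μ₀Iφ/(4πR), with φ = 1.571 rad.
B = (4π×10⁻⁷ × 0.568 × 1.571) / (4π × 0.00594) = 1.50×10⁻⁵ T.

B ≈ 15.0 μT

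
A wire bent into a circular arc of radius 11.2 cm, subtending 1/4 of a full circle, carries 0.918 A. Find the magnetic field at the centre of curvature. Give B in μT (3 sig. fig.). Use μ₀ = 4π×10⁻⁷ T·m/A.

B ≈ 1.29 μT

The Biot–Savart field of a circular arc at its centre is B = μ₀Iφ/(4πR), with φ = 1.571 rad.
B = (4π×10⁻⁷ × 0.918 × 1.571) / (4π × 0.112) = 1.29×10⁻⁶ T.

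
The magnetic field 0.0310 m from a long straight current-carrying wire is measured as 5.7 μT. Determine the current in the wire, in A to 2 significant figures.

I ≈ 0.88 A

For a long straight wire B = μ₀I/(2πd), so I = 2πdB/μ₀.
I = 2π × 0.031 × 5.70×10⁻⁶ / (4π×10⁻⁷) = 0.883 A.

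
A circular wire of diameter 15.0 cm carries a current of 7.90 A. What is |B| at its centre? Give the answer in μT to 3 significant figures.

At the centre of a circular loop the Biot–Savart law gives B = μ₀I/(2R) (so R = 0.075 m).
B = (4π×10⁻⁷ × 7.90) / (2 × 0.075) = 6.62×10⁻⁵ T.

B ≈ 66.2 μT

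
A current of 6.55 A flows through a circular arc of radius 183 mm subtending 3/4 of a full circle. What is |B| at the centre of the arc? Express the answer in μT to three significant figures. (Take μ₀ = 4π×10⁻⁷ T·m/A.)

The Biot–Savart field of a circular arc at its centre is B = μ₀Iφ/(4πR), with φ = 4.712 rad.
B = (4π×10⁻⁷ × 6.55 × 4.712) / (4π × 0.183) = 1.69×10⁻⁵ T.

B ≈ 16.9 μT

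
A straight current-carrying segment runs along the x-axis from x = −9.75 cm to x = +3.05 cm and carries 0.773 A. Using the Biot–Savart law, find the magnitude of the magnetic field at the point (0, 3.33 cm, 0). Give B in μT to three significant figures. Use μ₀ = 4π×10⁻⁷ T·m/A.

B ≈ 3.76 μT

For a finite straight segment, B = (μ₀I/4πd)(sinθ₁ + sinθ₂), where θ₁, θ₂ are the angles from the perpendicular to each end.
The perpendicular distance is d = 0.0333 m; the end-offsets along the wire are a = 0.0975 m and b = 0.0305 m.
sinθ₁ = 0.0975/√(0.0975²+0.0333²) = 0.9463; sinθ₂ = 0.0305/√(0.0305²+0.0333²) = 0.6754.
B = (4π×10⁻⁷ × 0.773) / (4π × 0.0333) × (0.9463 + 0.6754) = 3.76×10⁻⁶ T.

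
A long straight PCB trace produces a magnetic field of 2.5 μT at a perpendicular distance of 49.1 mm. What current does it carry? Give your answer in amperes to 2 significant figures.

I ≈ 0.61 A

For a long straight wire B = μ₀I/(2πd), so I = 2πdB/μ₀.
I = 2π × 0.0491 × 2.50×10⁻⁶ / (4π×10⁻⁷) = 0.614 A.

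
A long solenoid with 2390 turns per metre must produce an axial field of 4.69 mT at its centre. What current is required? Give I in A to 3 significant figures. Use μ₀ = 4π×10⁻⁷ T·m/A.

I ≈ 1.56 A

Inside a long solenoid B = μ₀nI with n = 2390 m⁻¹, so I = B/(μ₀n).
I = 4.69×10⁻³ / (4π×10⁻⁷ × 2390) = 1.56 A.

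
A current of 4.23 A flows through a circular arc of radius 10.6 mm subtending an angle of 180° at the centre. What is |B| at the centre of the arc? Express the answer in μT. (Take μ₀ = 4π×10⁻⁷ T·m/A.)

The Biot–Savart field of a circular arc at its centre is B = μ₀Iφ/(4πR), with φ = 3.142 rad.
B = (4π×10⁻⁷ × 4.23 × 3.142) / (4π × 0.0106) = 1.25×10⁻⁴ T.

B ≈ 125 μT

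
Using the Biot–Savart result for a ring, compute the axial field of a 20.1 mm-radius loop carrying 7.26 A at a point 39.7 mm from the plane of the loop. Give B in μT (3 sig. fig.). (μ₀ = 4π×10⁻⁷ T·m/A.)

On the axis of a circular loop, B = μ₀IR² / [2(R²+z²)^(3/2)].
R² + z² = (0.0201)² + (0.0397)² = 0.00198 m², and (R²+z²)^(3/2) = 8.81×10⁻⁵ m³.
B = (4π×10⁻⁷ × 7.26 × 0.000404) / (2 × 8.81×10⁻⁵) = 2.09×10⁻⁵ T.

B ≈ 20.9 μT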